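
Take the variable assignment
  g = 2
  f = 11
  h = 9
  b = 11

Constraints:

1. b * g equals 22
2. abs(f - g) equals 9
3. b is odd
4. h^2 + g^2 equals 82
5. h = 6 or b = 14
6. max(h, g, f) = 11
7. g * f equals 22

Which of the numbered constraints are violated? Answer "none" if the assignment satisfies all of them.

Violated: 4 and 5.

1. b * g = 11 * 2 = 22  OK
2. abs(11 - 2) = 9  OK
3. b = 11 is odd  OK
4. h^2 + g^2 = 9^2 + 2^2 = 81 + 4 = 85, not 82  FAIL
5. h = 9 ≠ 6 and b = 11 ≠ 14; both disjuncts false  FAIL
6. max(9, 2, 11) = 11  OK
7. g * f = 2 * 11 = 22  OK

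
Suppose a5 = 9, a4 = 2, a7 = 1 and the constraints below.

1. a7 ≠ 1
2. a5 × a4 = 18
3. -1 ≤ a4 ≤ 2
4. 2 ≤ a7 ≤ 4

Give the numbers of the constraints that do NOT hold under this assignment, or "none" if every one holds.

Constraints 1 and 4 are violated.

1. a7 = 1, but 1 is required to differ — fails.
2. a5 × a4 = 9 × 2 = 18 — holds.
3. a4 = 2 lies in [-1, 2] — holds.
4. a7 = 1 is outside [2, 4] — fails.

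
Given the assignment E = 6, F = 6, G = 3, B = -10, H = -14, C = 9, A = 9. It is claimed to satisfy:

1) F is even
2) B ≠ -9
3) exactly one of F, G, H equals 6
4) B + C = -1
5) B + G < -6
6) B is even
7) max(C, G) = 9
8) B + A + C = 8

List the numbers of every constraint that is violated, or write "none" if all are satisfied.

1) F = 6 is even — holds.
2) B = -10, and -10 ≠ -9 — holds.
3) F=6, G=3, H=-14; 1 of them equals 6 — holds.
4) B + C = -10 + 9 = -1 — holds.
5) B + G = -10 + 3 = -7; -7 < -6 — holds.
6) B = -10 is even — holds.
7) max(9, 3) = 9 — holds.
8) B + A + C = -10 + 9 + 9 = 8 — holds.

The assignment satisfies every constraint.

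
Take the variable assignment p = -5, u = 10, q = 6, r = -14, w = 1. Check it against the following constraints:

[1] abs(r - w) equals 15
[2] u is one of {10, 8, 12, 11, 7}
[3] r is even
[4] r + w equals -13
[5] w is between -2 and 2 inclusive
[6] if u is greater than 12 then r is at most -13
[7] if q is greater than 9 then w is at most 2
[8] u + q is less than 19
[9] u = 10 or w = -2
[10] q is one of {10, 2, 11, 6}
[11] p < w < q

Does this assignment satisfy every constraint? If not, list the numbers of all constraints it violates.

[1] abs(-14 - 1) = 15  ✓
[2] u = 10 is in {10, 8, 12, 11, 7}  ✓
[3] r = -14 is even  ✓
[4] r + w = -14 + 1 = -13  ✓
[5] w = 1 lies in [-2, 2]  ✓
[6] u = 10, not > 12; antecedent false, conditional vacuously true  ✓
[7] q = 6, not > 9; antecedent false, conditional vacuously true  ✓
[8] u + q = 10 + 6 = 16; 16 < 19  ✓
[9] u = 10 = 10 (first disjunct)  ✓
[10] q = 6 is in {10, 2, 11, 6}  ✓
[11] values -5 < 1 < 6  ✓

No violations.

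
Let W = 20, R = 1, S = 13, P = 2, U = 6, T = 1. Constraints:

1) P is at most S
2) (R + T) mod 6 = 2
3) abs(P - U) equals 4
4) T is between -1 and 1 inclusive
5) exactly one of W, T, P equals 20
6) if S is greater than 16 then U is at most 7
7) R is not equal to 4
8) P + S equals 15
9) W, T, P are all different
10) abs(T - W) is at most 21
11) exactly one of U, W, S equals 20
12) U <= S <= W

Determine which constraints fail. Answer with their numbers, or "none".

The assignment satisfies every constraint.

1) P = 2, S = 13; 2 ≤ 13 — holds.
2) R + T = 2; 2 mod 6 = 2 — holds.
3) abs(2 - 6) = 4 — holds.
4) T = 1 lies in [-1, 1] — holds.
5) W=20, T=1, P=2; 1 of them equals 20 — holds.
6) S = 13, not > 16; antecedent false, conditional vacuously true — holds.
7) R = 1, and 1 ≠ 4 — holds.
8) P + S = 2 + 13 = 15 — holds.
9) values 20, 1, 2 are pairwise distinct — holds.
10) abs(1 - 20) = 19; 19 ≤ 21 — holds.
11) U=6, W=20, S=13; 1 of them equals 20 — holds.
12) values 6 <= 13 <= 20 — holds.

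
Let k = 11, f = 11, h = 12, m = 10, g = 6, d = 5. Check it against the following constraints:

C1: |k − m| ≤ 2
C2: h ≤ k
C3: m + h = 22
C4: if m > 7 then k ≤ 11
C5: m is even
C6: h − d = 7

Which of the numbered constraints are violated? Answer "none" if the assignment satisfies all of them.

C1: |11 − 10| = 1; 1 ≤ 2 — holds.
C2: h = 12, k = 11; 12 > 11 (want ≤) — fails.
C3: m + h = 10 + 12 = 22 — holds.
C4: m = 10 > 7, so we need k ≤ 11; k = 11 ≤ 11 — holds.
C5: m = 10 is even — holds.
C6: h − d = 12 − 5 = 7 — holds.

No — constraint 2 is not satisfied.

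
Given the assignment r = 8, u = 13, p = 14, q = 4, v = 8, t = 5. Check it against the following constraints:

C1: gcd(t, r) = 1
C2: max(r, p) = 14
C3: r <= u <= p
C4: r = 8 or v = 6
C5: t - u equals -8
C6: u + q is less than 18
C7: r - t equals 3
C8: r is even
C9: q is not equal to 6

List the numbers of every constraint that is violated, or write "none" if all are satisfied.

No violations.

C1: gcd(5, 8) = 1  OK
C2: max(8, 14) = 14  OK
C3: values 8 <= 13 <= 14  OK
C4: r = 8 = 8 (first disjunct)  OK
C5: t - u = 5 - 13 = -8  OK
C6: u + q = 13 + 4 = 17; 17 < 18  OK
C7: r - t = 8 - 5 = 3  OK
C8: r = 8 is even  OK
C9: q = 4, and 4 ≠ 6  OK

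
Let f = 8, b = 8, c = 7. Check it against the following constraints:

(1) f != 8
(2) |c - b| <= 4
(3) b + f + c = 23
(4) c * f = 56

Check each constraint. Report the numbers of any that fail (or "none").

The assignment fails constraint 1.

(1) f = 8, but 8 is required to differ — does not hold.
(2) |7 - 8| = 1; 1 ≤ 4 — holds.
(3) b + f + c = 8 + 8 + 7 = 23 — holds.
(4) c * f = 7 * 8 = 56 — holds.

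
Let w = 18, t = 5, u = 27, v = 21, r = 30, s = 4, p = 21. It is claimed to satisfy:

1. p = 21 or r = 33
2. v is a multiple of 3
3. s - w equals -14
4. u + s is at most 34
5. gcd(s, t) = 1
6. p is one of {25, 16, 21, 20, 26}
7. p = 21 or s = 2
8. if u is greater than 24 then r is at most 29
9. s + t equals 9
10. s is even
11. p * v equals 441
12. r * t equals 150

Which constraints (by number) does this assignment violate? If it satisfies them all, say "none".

Constraint 8 does not hold.

1. p = 21 = 21 (first disjunct) — holds.
2. 21 / 3 = 7, so 3 divides 21 — holds.
3. s - w = 4 - 18 = -14 — holds.
4. u + s = 27 + 4 = 31; 31 ≤ 34 — holds.
5. gcd(4, 5) = 1 — holds.
6. p = 21 is in {25, 16, 21, 20, 26} — holds.
7. p = 21 = 21 (first disjunct) — holds.
8. u = 27 > 24, so we need r ≤ 29; but r = 30 > 29 — fails.
9. s + t = 4 + 5 = 9 — holds.
10. s = 4 is even — holds.
11. p * v = 21 * 21 = 441 — holds.
12. r * t = 30 * 5 = 150 — holds.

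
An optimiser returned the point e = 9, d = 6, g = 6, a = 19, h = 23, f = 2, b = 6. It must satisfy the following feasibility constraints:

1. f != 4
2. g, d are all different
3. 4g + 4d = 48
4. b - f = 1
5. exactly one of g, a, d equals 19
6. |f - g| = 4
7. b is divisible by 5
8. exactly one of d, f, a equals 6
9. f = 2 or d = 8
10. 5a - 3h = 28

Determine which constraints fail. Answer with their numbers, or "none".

1. f = 2, and 2 ≠ 4 — OK.
2. g = d = 6, not all different — violated.
3. 4g + 4d = 4(6) + 4(6) = 48 — OK.
4. b - f = 6 - 2 = 4, not 1 — violated.
5. g=6, a=19, d=6; 1 of them equals 19 — OK.
6. |2 - 6| = 4 — OK.
7. 6 = 5*1 + 1, so 5 does not divide 6 — violated.
8. d=6, f=2, a=19; 1 of them equals 6 — OK.
9. f = 2 = 2 (first disjunct) — OK.
10. 5a - 3h = 5(19) - 3(23) = 26, not 28 — violated.

Violated: 2, 4, 7, and 10.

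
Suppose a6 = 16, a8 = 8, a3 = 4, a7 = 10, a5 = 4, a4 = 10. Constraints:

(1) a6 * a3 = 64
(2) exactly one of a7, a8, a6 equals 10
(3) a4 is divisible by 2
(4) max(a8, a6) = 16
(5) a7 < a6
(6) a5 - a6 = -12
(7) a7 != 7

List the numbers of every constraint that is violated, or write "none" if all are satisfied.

All constraints are satisfied.

(1) a6 * a3 = 16 * 4 = 64 — satisfied.
(2) a7=10, a8=8, a6=16; 1 of them equals 10 — satisfied.
(3) 10 / 2 = 5, so 2 divides 10 — satisfied.
(4) max(8, 16) = 16 — satisfied.
(5) a7 = 10, a6 = 16; 10 < 16 — satisfied.
(6) a5 - a6 = 4 - 16 = -12 — satisfied.
(7) a7 = 10, and 10 ≠ 7 — satisfied.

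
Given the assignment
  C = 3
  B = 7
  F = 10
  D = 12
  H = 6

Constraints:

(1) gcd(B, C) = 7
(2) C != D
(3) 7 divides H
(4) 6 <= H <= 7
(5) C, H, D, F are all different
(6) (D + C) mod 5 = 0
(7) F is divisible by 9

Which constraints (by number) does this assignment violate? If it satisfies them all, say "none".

No — constraints 1, 3, 7 are not satisfied.

(1) gcd(7, 3) = 1, not 7 — does not hold.
(2) C = 3, D = 12; distinct — holds.
(3) 6 = 7*0 + 6, so 7 does not divide 6 — does not hold.
(4) H = 6 lies in [6, 7] — holds.
(5) values 3, 6, 12, 10 are pairwise distinct — holds.
(6) D + C = 15; 15 mod 5 = 0 — holds.
(7) 10 = 9*1 + 1, so 9 does not divide 10 — does not hold.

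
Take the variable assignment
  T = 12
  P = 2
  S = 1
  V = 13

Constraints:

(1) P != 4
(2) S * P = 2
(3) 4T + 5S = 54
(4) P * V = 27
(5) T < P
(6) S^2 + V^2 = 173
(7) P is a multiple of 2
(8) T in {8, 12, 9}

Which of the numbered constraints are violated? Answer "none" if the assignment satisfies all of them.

The assignment fails constraints 3, 4, 5, and 6.

(1) P = 2, and 2 ≠ 4 — OK.
(2) S * P = 1 * 2 = 2 — OK.
(3) 4T + 5S = 4(12) + 5(1) = 53, not 54 — violated.
(4) P * V = 2 * 13 = 26, not 27 — violated.
(5) T = 12, P = 2; 12 ≥ 2 (want <) — violated.
(6) S^2 + V^2 = 1^2 + 13^2 = 1 + 169 = 170, not 173 — violated.
(7) 2 / 2 = 1, so 2 divides 2 — OK.
(8) T = 12 is in {8, 12, 9} — OK.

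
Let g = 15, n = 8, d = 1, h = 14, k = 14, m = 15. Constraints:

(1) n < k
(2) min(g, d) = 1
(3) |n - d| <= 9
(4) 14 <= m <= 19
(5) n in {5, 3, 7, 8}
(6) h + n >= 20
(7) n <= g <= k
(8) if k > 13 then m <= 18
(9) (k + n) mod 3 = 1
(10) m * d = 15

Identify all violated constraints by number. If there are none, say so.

Violated: 7.

(1) n = 8, k = 14; 8 < 14 — holds.
(2) min(15, 1) = 1 — holds.
(3) |8 - 1| = 7; 7 ≤ 9 — holds.
(4) m = 15 lies in [14, 19] — holds.
(5) n = 8 is in {5, 3, 7, 8} — holds.
(6) h + n = 14 + 8 = 22; 22 ≥ 20 — holds.
(7) values 8, 15, 14; g = 15 is not <= k = 14 — does not hold.
(8) k = 14 > 13, so we need m ≤ 18; m = 15 ≤ 18 — holds.
(9) k + n = 22; 22 mod 3 = 1 — holds.
(10) m * d = 15 * 1 = 15 — holds.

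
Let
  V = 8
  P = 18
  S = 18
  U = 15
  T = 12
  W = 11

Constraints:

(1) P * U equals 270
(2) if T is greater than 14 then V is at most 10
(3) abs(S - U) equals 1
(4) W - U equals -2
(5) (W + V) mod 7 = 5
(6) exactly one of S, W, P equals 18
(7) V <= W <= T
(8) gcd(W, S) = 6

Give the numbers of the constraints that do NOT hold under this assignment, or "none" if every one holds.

(1) P * U = 18 * 15 = 270 — satisfied.
(2) T = 12, not > 14; antecedent false, conditional vacuously true — satisfied.
(3) abs(18 - 15) = 3, not 1 — violated.
(4) W - U = 11 - 15 = -4, not -2 — violated.
(5) W + V = 19; 19 mod 7 = 5 — satisfied.
(6) S=18, W=11, P=18; 2 of them equal 18, not exactly one — violated.
(7) values 8 <= 11 <= 12 — satisfied.
(8) gcd(11, 18) = 1, not 6 — violated.

No — constraints 3, 4, 6, 8 are not satisfied.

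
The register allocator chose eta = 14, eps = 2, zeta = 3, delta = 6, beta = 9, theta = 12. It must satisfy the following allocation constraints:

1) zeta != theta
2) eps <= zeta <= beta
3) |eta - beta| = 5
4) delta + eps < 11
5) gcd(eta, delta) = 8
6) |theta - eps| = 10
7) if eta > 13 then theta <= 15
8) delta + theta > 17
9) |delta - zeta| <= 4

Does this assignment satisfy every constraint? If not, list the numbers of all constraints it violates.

Violated: 5.

1) zeta = 3, theta = 12; distinct  OK
2) values 2 <= 3 <= 9  OK
3) |14 - 9| = 5  OK
4) delta + eps = 6 + 2 = 8; 8 < 11  OK
5) gcd(14, 6) = 2, not 8  FAIL
6) |12 - 2| = 10  OK
7) eta = 14 > 13, so we need theta ≤ 15; theta = 12 ≤ 15  OK
8) delta + theta = 6 + 12 = 18; 18 > 17  OK
9) |6 - 3| = 3; 3 ≤ 4  OK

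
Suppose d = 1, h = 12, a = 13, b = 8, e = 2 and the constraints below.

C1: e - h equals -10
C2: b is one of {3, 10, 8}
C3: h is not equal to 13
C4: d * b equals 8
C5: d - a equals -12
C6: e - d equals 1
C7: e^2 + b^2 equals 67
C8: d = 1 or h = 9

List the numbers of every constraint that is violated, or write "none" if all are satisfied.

No — constraint 7 is not satisfied.

C1: e - h = 2 - 12 = -10 — holds.
C2: b = 8 is in {3, 10, 8} — holds.
C3: h = 12, and 12 ≠ 13 — holds.
C4: d * b = 1 * 8 = 8 — holds.
C5: d - a = 1 - 13 = -12 — holds.
C6: e - d = 2 - 1 = 1 — holds.
C7: e^2 + b^2 = 2^2 + 8^2 = 4 + 64 = 68, not 67 — fails.
C8: d = 1 = 1 (first disjunct) — holds.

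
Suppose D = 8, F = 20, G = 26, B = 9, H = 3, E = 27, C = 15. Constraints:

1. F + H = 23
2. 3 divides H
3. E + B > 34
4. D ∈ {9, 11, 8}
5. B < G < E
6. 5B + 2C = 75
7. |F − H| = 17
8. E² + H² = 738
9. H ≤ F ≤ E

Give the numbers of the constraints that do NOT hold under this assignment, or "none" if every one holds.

1. F + H = 20 + 3 = 23 — holds.
2. 3 / 3 = 1, so 3 divides 3 — holds.
3. E + B = 27 + 9 = 36; 36 > 34 — holds.
4. D = 8 is in {9, 11, 8} — holds.
5. values 9 < 26 < 27 — holds.
6. 5B + 2C = 5(9) + 2(15) = 75 — holds.
7. |20 − 3| = 17 — holds.
8. E² + H² = 27² + 3² = 729 + 9 = 738 — holds.
9. values 3 ≤ 20 ≤ 27 — holds.

None — every constraint holds.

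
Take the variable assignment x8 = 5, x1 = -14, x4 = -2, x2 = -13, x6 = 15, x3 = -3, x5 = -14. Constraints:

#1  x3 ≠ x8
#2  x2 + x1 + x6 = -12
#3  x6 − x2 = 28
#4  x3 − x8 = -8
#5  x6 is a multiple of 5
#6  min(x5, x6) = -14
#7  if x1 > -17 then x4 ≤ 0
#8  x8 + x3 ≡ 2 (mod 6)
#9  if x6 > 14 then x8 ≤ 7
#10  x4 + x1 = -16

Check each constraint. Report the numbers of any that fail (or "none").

#1 x3 = -3, x8 = 5; distinct — satisfied.
#2 x2 + x1 + x6 = -13 + (-14) + 15 = -12 — satisfied.
#3 x6 − x2 = 15 − (-13) = 28 — satisfied.
#4 x3 − x8 = -3 − 5 = -8 — satisfied.
#5 15 / 5 = 3, so 5 divides 15 — satisfied.
#6 min(-14, 15) = -14 — satisfied.
#7 x1 = -14 > -17, so we need x4 ≤ 0; x4 = -2 ≤ 0 — satisfied.
#8 x8 + x3 = 2; 2 mod 6 = 2 — satisfied.
#9 x6 = 15 > 14, so we need x8 ≤ 7; x8 = 5 ≤ 7 — satisfied.
#10 x4 + x1 = -2 + (-14) = -16 — satisfied.

All constraints are satisfied.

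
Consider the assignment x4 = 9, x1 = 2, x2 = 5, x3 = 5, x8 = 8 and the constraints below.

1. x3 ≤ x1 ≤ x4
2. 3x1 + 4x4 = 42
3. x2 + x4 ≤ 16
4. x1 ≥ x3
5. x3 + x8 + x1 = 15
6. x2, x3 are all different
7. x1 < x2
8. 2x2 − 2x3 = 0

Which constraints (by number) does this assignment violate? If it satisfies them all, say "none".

No — constraints 1, 4, and 6 are not satisfied.

1. values 5, 2, 9; x3 = 5 is not ≤ x1 = 2 — violated.
2. 3x1 + 4x4 = 3(2) + 4(9) = 42 — satisfied.
3. x2 + x4 = 5 + 9 = 14; 14 ≤ 16 — satisfied.
4. x1 = 2, x3 = 5; 2 < 5 (want ≥) — violated.
5. x3 + x8 + x1 = 5 + 8 + 2 = 15 — satisfied.
6. x2 = x3 = 5, not all different — violated.
7. x1 = 2, x2 = 5; 2 < 5 — satisfied.
8. 2x2 − 2x3 = 2(5) − 2(5) = 0 — satisfied.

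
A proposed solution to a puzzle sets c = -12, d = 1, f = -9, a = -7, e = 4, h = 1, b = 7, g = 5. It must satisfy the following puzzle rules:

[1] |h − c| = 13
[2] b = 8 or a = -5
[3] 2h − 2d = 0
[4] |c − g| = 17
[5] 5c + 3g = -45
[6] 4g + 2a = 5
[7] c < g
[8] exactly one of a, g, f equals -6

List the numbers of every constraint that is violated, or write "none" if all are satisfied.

Constraints 2, 6, and 8 are violated.

[1] |1 − (-12)| = 13 — satisfied.
[2] b = 7 ≠ 8 and a = -7 ≠ -5; both disjuncts false — violated.
[3] 2h − 2d = 2(1) − 2(1) = 0 — satisfied.
[4] |-12 − 5| = 17 — satisfied.
[5] 5c + 3g = 5(-12) + 3(5) = -45 — satisfied.
[6] 4g + 2a = 4(5) + 2(-7) = 6, not 5 — violated.
[7] c = -12, g = 5; -12 < 5 — satisfied.
[8] a=-7, g=5, f=-9; 0 of them equal -6, not exactly one — violated.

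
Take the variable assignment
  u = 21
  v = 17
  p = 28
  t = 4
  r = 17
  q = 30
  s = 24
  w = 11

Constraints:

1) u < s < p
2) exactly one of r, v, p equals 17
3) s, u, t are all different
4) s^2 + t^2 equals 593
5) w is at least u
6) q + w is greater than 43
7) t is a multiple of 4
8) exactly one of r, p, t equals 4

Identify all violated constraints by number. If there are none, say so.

Constraints 2, 4, 5, 6 are violated.

1) values 21 < 24 < 28 — satisfied.
2) r=17, v=17, p=28; 2 of them equal 17, not exactly one — violated.
3) values 24, 21, 4 are pairwise distinct — satisfied.
4) s^2 + t^2 = 24^2 + 4^2 = 576 + 16 = 592, not 593 — violated.
5) w = 11, u = 21; 11 < 21 (want ≥) — violated.
6) q + w = 30 + 11 = 41; 41 ≤ 43, bound 43 not met — violated.
7) 4 / 4 = 1, so 4 divides 4 — satisfied.
8) r=17, p=28, t=4; 1 of them equals 4 — satisfied.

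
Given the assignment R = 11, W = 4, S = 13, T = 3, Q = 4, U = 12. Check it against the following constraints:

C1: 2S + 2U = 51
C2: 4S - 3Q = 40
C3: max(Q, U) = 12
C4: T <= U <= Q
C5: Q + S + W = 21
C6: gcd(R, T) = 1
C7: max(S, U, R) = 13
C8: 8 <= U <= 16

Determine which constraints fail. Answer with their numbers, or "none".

Constraints 1, 4 are violated.

C1: 2S + 2U = 2(13) + 2(12) = 50, not 51  ✗
C2: 4S - 3Q = 4(13) - 3(4) = 40  ✓
C3: max(4, 12) = 12  ✓
C4: values 3, 12, 4; U = 12 is not <= Q = 4  ✗
C5: Q + S + W = 4 + 13 + 4 = 21  ✓
C6: gcd(11, 3) = 1  ✓
C7: max(13, 12, 11) = 13  ✓
C8: U = 12 lies in [8, 16]  ✓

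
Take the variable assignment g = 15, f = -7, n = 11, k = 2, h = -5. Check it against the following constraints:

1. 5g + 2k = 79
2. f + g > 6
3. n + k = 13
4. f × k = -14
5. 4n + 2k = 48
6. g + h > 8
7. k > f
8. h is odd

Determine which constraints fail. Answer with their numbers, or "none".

All constraints are satisfied.

1. 5g + 2k = 5(15) + 2(2) = 79 — satisfied.
2. f + g = -7 + 15 = 8; 8 > 6 — satisfied.
3. n + k = 11 + 2 = 13 — satisfied.
4. f × k = -7 × 2 = -14 — satisfied.
5. 4n + 2k = 4(11) + 2(2) = 48 — satisfied.
6. g + h = 15 + (-5) = 10; 10 > 8 — satisfied.
7. k = 2, f = -7; 2 > -7 — satisfied.
8. h = -5 is odd — satisfied.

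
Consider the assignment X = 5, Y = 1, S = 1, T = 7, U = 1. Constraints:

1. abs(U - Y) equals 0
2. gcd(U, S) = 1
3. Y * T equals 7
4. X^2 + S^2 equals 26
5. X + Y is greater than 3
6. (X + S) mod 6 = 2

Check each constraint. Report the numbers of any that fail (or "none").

No — constraint 6 is not satisfied.

1. abs(1 - 1) = 0  yes
2. gcd(1, 1) = 1  yes
3. Y * T = 1 * 7 = 7  yes
4. X^2 + S^2 = 5^2 + 1^2 = 25 + 1 = 26  yes
5. X + Y = 5 + 1 = 6; 6 > 3  yes
6. X + S = 6; 6 mod 6 = 0, not 2  no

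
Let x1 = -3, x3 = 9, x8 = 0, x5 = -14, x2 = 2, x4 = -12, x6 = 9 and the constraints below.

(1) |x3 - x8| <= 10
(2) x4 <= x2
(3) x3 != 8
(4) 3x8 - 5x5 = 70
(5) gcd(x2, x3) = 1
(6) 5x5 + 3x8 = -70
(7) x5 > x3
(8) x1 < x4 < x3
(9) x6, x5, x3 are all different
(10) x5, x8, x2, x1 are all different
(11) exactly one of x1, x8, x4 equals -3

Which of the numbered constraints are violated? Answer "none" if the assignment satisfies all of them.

(1) |9 - 0| = 9; 9 ≤ 10 — holds.
(2) x4 = -12, x2 = 2; -12 ≤ 2 — holds.
(3) x3 = 9, and 9 ≠ 8 — holds.
(4) 3x8 - 5x5 = 3(0) - 5(-14) = 70 — holds.
(5) gcd(2, 9) = 1 — holds.
(6) 5x5 + 3x8 = 5(-14) + 3(0) = -70 — holds.
(7) x5 = -14, x3 = 9; -14 ≤ 9 (want >) — fails.
(8) values -3, -12, 9; x1 = -3 is not < x4 = -12 — fails.
(9) x6 = x3 = 9, not all different — fails.
(10) values -14, 0, 2, -3 are pairwise distinct — holds.
(11) x1=-3, x8=0, x4=-12; 1 of them equals -3 — holds.

No — constraints 7, 8, and 9 are not satisfied.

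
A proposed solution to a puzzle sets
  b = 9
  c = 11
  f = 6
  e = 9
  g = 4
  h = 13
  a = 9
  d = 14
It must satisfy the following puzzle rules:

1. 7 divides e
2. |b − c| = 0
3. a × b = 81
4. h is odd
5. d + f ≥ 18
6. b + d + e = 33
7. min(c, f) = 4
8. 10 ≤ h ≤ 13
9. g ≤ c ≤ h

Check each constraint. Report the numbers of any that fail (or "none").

Constraints 1, 2, 6, 7 are violated.

1. 9 = 7×1 + 2, so 7 does not divide 9  no
2. |9 − 11| = 2, not 0  no
3. a × b = 9 × 9 = 81  yes
4. h = 13 is odd  yes
5. d + f = 14 + 6 = 20; 20 ≥ 18  yes
6. b + d + e = 9 + 14 + 9 = 32, not 33  no
7. min(11, 6) = 6, not 4  no
8. h = 13 lies in [10, 13]  yes
9. values 4 ≤ 11 ≤ 13  yes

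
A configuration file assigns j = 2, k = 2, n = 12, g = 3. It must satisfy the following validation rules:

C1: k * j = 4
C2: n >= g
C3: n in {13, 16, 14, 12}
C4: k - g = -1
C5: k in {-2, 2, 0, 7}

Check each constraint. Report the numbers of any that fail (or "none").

C1: k * j = 2 * 2 = 4  yes
C2: n = 12, g = 3; 12 ≥ 3  yes
C3: n = 12 is in {13, 16, 14, 12}  yes
C4: k - g = 2 - 3 = -1  yes
C5: k = 2 is in {-2, 2, 0, 7}  yes

None — every constraint holds.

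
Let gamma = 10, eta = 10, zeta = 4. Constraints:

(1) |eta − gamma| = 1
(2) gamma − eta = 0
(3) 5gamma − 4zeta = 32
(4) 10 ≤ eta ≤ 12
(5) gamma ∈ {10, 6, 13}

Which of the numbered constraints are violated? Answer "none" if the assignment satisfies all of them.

(1) |10 − 10| = 0, not 1  fails
(2) gamma − eta = 10 − 10 = 0  holds
(3) 5gamma − 4zeta = 5(10) − 4(4) = 34, not 32  fails
(4) eta = 10 lies in [10, 12]  holds
(5) gamma = 10 is in {10, 6, 13}  holds

Constraints 1 and 3 do not hold.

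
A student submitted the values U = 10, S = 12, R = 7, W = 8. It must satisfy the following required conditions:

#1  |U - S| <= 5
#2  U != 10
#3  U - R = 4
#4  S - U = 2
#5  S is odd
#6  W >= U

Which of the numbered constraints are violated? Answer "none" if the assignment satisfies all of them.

#1 |10 - 12| = 2; 2 ≤ 5 — holds.
#2 U = 10, but 10 is required to differ — fails.
#3 U - R = 10 - 7 = 3, not 4 — fails.
#4 S - U = 12 - 10 = 2 — holds.
#5 S = 12 is even — fails.
#6 W = 8, U = 10; 8 < 10 (want ≥) — fails.

Constraints 2, 3, 5, 6 are violated.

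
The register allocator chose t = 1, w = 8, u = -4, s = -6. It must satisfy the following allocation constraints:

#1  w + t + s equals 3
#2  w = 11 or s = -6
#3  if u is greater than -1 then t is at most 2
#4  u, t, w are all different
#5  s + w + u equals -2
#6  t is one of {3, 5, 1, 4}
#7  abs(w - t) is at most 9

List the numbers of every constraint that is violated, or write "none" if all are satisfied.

#1 w + t + s = 8 + 1 + (-6) = 3  true
#2 w = 8 ≠ 11, but s = -6 = -6 (second disjunct)  true
#3 u = -4, not > -1; antecedent false, conditional vacuously true  true
#4 values -4, 1, 8 are pairwise distinct  true
#5 s + w + u = -6 + 8 + (-4) = -2  true
#6 t = 1 is in {3, 5, 1, 4}  true
#7 abs(8 - 1) = 7; 7 ≤ 9  true

Yes — all constraints hold.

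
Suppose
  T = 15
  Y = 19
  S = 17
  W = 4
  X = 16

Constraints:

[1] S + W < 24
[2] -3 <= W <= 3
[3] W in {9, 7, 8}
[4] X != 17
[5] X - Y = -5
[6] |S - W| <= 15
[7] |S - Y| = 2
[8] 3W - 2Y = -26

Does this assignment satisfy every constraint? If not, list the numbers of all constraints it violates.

The assignment fails constraints 2, 3, and 5.

[1] S + W = 17 + 4 = 21; 21 < 24 — OK.
[2] W = 4 is outside [-3, 3] — violated.
[3] W = 4 is not in {9, 7, 8} — violated.
[4] X = 16, and 16 ≠ 17 — OK.
[5] X - Y = 16 - 19 = -3, not -5 — violated.
[6] |17 - 4| = 13; 13 ≤ 15 — OK.
[7] |17 - 19| = 2 — OK.
[8] 3W - 2Y = 3(4) - 2(19) = -26 — OK.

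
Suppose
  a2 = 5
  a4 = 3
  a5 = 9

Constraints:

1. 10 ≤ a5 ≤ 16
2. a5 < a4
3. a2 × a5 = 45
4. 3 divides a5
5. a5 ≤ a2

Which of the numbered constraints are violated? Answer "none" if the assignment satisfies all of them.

1. a5 = 9 is outside [10, 16] — violated.
2. a5 = 9, a4 = 3; 9 ≥ 3 (want <) — violated.
3. a2 × a5 = 5 × 9 = 45 — satisfied.
4. 9 / 3 = 3, so 3 divides 9 — satisfied.
5. a5 = 9, a2 = 5; 9 > 5 (want ≤) — violated.

Constraints 1, 2, 5 are violated.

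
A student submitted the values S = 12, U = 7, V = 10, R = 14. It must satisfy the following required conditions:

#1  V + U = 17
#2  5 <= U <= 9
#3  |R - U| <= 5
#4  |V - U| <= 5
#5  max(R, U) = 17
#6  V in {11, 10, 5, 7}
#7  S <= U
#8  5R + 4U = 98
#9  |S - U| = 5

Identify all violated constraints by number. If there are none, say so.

No — constraints 3, 5, and 7 are not satisfied.

#1 V + U = 10 + 7 = 17  ✓
#2 U = 7 lies in [5, 9]  ✓
#3 |14 - 7| = 7; 7 > 5, exceeds bound 5  ✗
#4 |10 - 7| = 3; 3 ≤ 5  ✓
#5 max(14, 7) = 14, not 17  ✗
#6 V = 10 is in {11, 10, 5, 7}  ✓
#7 S = 12, U = 7; 12 > 7 (want ≤)  ✗
#8 5R + 4U = 5(14) + 4(7) = 98  ✓
#9 |12 - 7| = 5  ✓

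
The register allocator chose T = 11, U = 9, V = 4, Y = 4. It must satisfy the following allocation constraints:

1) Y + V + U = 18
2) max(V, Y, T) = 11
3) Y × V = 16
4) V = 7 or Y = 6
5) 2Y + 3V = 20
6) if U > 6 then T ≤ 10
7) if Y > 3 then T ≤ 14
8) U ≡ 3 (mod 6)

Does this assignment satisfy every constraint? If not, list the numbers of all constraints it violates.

Constraints 1, 4, and 6 do not hold.

1) Y + V + U = 4 + 4 + 9 = 17, not 18 — fails.
2) max(4, 4, 11) = 11 — holds.
3) Y × V = 4 × 4 = 16 — holds.
4) V = 4 ≠ 7 and Y = 4 ≠ 6; both disjuncts false — fails.
5) 2Y + 3V = 2(4) + 3(4) = 20 — holds.
6) U = 9 > 6, so we need T ≤ 10; but T = 11 > 10 — fails.
7) Y = 4 > 3, so we need T ≤ 14; T = 11 ≤ 14 — holds.
8) 9 mod 6 = 3 — holds.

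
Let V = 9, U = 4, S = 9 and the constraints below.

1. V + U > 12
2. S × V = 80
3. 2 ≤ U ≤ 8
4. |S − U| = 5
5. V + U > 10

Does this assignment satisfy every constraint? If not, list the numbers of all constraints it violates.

1. V + U = 9 + 4 = 13; 13 > 12  holds
2. S × V = 9 × 9 = 81, not 80  fails
3. U = 4 lies in [2, 8]  holds
4. |9 − 4| = 5  holds
5. V + U = 9 + 4 = 13; 13 > 10  holds

Constraint 2 does not hold.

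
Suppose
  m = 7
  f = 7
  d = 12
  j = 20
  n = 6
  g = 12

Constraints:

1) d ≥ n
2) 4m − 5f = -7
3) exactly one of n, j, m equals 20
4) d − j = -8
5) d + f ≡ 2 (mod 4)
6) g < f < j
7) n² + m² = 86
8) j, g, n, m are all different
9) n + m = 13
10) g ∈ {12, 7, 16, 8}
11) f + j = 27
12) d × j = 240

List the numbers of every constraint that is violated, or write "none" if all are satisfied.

1) d = 12, n = 6; 12 ≥ 6 — holds.
2) 4m − 5f = 4(7) − 5(7) = -7 — holds.
3) n=6, j=20, m=7; 1 of them equals 20 — holds.
4) d − j = 12 − 20 = -8 — holds.
5) d + f = 19; 19 mod 4 = 3, not 2 — fails.
6) values 12, 7, 20; g = 12 is not < f = 7 — fails.
7) n² + m² = 6² + 7² = 36 + 49 = 85, not 86 — fails.
8) values 20, 12, 6, 7 are pairwise distinct — holds.
9) n + m = 6 + 7 = 13 — holds.
10) g = 12 is in {12, 7, 16, 8} — holds.
11) f + j = 7 + 20 = 27 — holds.
12) d × j = 12 × 20 = 240 — holds.

No — constraints 5, 6, 7 are not satisfied.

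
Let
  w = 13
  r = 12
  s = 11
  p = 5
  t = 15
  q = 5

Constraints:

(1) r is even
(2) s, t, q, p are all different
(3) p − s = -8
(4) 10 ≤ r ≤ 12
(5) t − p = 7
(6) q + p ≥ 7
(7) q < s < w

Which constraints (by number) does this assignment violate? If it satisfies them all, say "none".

(1) r = 12 is even — holds.
(2) q = p = 5, not all different — fails.
(3) p − s = 5 − 11 = -6, not -8 — fails.
(4) r = 12 lies in [10, 12] — holds.
(5) t − p = 15 − 5 = 10, not 7 — fails.
(6) q + p = 5 + 5 = 10; 10 ≥ 7 — holds.
(7) values 5 < 11 < 13 — holds.

Constraints 2, 3, and 5 do not hold.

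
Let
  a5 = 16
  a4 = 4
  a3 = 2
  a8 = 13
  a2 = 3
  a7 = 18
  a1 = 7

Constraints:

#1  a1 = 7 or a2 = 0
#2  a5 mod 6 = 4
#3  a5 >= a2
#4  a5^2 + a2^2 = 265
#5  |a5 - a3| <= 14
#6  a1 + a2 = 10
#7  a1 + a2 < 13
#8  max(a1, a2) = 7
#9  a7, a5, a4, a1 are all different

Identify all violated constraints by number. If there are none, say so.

No violations.

#1 a1 = 7 = 7 (first disjunct) — OK.
#2 16 mod 6 = 4 — OK.
#3 a5 = 16, a2 = 3; 16 ≥ 3 — OK.
#4 a5^2 + a2^2 = 16^2 + 3^2 = 256 + 9 = 265 — OK.
#5 |16 - 2| = 14; 14 ≤ 14 — OK.
#6 a1 + a2 = 7 + 3 = 10 — OK.
#7 a1 + a2 = 7 + 3 = 10; 10 < 13 — OK.
#8 max(7, 3) = 7 — OK.
#9 values 18, 16, 4, 7 are pairwise distinct — OK.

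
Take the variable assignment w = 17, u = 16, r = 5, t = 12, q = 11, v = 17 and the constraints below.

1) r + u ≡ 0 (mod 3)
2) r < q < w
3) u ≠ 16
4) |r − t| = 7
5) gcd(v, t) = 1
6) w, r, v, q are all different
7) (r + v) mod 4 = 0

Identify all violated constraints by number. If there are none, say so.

1) r + u = 21; 21 mod 3 = 0  OK
2) values 5 < 11 < 17  OK
3) u = 16, but 16 is required to differ  FAIL
4) |5 − 12| = 7  OK
5) gcd(17, 12) = 1  OK
6) w = v = 17, not all different  FAIL
7) r + v = 22; 22 mod 4 = 2, not 0  FAIL

Constraints 3, 6, 7 do not hold.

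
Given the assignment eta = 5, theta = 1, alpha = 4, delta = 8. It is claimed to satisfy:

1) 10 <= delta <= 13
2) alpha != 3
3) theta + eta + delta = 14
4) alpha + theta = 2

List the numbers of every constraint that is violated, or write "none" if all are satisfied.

No — constraints 1 and 4 are not satisfied.

1) delta = 8 is outside [10, 13]  false
2) alpha = 4, and 4 ≠ 3  true
3) theta + eta + delta = 1 + 5 + 8 = 14  true
4) alpha + theta = 4 + 1 = 5, not 2  false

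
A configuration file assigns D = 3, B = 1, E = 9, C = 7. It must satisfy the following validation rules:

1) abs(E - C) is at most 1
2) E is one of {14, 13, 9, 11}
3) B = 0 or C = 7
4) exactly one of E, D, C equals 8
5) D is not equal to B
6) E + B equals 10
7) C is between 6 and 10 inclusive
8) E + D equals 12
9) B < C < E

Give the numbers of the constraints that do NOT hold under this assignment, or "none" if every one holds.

1) abs(9 - 7) = 2; 2 > 1, exceeds bound 1  no
2) E = 9 is in {14, 13, 9, 11}  yes
3) B = 1 ≠ 0, but C = 7 = 7 (second disjunct)  yes
4) E=9, D=3, C=7; 0 of them equal 8, not exactly one  no
5) D = 3, B = 1; distinct  yes
6) E + B = 9 + 1 = 10  yes
7) C = 7 lies in [6, 10]  yes
8) E + D = 9 + 3 = 12  yes
9) values 1 < 7 < 9  yes

The assignment fails constraints 1 and 4.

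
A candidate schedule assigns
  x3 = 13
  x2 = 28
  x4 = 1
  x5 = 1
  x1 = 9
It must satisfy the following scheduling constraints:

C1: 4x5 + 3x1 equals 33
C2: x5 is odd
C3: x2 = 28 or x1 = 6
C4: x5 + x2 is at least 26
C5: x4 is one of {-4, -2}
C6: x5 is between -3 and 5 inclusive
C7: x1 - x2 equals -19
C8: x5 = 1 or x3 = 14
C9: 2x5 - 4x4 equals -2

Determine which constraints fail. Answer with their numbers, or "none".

C1: 4x5 + 3x1 = 4(1) + 3(9) = 31, not 33  false
C2: x5 = 1 is odd  true
C3: x2 = 28 = 28 (first disjunct)  true
C4: x5 + x2 = 1 + 28 = 29; 29 ≥ 26  true
C5: x4 = 1 is not in {-4, -2}  false
C6: x5 = 1 lies in [-3, 5]  true
C7: x1 - x2 = 9 - 28 = -19  true
C8: x5 = 1 = 1 (first disjunct)  true
C9: 2x5 - 4x4 = 2(1) - 4(1) = -2  true

Constraints 1 and 5 are violated.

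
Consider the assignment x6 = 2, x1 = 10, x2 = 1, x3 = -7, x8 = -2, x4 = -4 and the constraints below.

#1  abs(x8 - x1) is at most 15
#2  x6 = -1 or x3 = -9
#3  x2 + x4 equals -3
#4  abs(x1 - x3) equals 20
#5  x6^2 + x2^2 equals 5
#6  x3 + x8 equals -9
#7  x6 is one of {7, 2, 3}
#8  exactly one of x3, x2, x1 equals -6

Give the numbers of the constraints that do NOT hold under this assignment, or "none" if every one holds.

#1 abs(-2 - 10) = 12; 12 ≤ 15  OK
#2 x6 = 2 ≠ -1 and x3 = -7 ≠ -9; both disjuncts false  FAIL
#3 x2 + x4 = 1 + (-4) = -3  OK
#4 abs(10 - (-7)) = 17, not 20  FAIL
#5 x6^2 + x2^2 = 2^2 + 1^2 = 4 + 1 = 5  OK
#6 x3 + x8 = -7 + (-2) = -9  OK
#7 x6 = 2 is in {7, 2, 3}  OK
#8 x3=-7, x2=1, x1=10; 0 of them equal -6, not exactly one  FAIL

Constraints 2, 4, 8 are violated.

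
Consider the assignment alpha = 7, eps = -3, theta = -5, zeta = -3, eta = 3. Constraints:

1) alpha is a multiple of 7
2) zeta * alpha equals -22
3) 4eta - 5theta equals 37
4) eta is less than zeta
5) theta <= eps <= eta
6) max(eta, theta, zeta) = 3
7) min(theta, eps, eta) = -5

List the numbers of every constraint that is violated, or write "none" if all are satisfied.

1) 7 / 7 = 1, so 7 divides 7  holds
2) zeta * alpha = -3 * 7 = -21, not -22  fails
3) 4eta - 5theta = 4(3) - 5(-5) = 37  holds
4) eta = 3, zeta = -3; 3 ≥ -3 (want <)  fails
5) values -5 <= -3 <= 3  holds
6) max(3, -5, -3) = 3  holds
7) min(-5, -3, 3) = -5  holds

Violated: 2, 4.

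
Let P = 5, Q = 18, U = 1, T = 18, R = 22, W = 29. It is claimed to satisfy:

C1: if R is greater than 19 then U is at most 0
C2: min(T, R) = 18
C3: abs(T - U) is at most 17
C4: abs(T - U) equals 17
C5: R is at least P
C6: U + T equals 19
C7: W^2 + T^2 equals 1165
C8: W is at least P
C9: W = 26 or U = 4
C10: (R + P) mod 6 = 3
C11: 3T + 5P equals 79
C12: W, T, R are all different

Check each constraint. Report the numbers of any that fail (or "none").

C1: R = 22 > 19, so we need U ≤ 0; but U = 1 > 0  ✗
C2: min(18, 22) = 18  ✓
C3: abs(18 - 1) = 17; 17 ≤ 17  ✓
C4: abs(18 - 1) = 17  ✓
C5: R = 22, P = 5; 22 ≥ 5  ✓
C6: U + T = 1 + 18 = 19  ✓
C7: W^2 + T^2 = 29^2 + 18^2 = 841 + 324 = 1165  ✓
C8: W = 29, P = 5; 29 ≥ 5  ✓
C9: W = 29 ≠ 26 and U = 1 ≠ 4; both disjuncts false  ✗
C10: R + P = 27; 27 mod 6 = 3  ✓
C11: 3T + 5P = 3(18) + 5(5) = 79  ✓
C12: values 29, 18, 22 are pairwise distinct  ✓

Constraints 1 and 9 do not hold.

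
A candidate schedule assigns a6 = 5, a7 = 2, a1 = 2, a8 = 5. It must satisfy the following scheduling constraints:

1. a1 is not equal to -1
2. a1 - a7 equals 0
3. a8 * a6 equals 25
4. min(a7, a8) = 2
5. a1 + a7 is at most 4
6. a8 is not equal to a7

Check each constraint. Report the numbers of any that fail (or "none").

1. a1 = 2, and 2 ≠ -1  ✔
2. a1 - a7 = 2 - 2 = 0  ✔
3. a8 * a6 = 5 * 5 = 25  ✔
4. min(2, 5) = 2  ✔
5. a1 + a7 = 2 + 2 = 4; 4 ≤ 4  ✔
6. a8 = 5, a7 = 2; distinct  ✔

No violations.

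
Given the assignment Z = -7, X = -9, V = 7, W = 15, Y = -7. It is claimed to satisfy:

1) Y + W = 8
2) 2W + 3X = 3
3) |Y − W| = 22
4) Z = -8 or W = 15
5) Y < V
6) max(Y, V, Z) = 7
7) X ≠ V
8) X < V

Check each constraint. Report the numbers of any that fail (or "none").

1) Y + W = -7 + 15 = 8  ✔
2) 2W + 3X = 2(15) + 3(-9) = 3  ✔
3) |-7 − 15| = 22  ✔
4) Z = -7 ≠ -8, but W = 15 = 15 (second disjunct)  ✔
5) Y = -7, V = 7; -7 < 7  ✔
6) max(-7, 7, -7) = 7  ✔
7) X = -9, V = 7; distinct  ✔
8) X = -9, V = 7; -9 < 7  ✔

None — every constraint holds.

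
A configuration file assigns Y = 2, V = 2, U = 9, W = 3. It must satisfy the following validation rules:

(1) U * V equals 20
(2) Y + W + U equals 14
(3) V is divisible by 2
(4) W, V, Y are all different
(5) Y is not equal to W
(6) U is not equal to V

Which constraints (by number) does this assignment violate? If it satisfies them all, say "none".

(1) U * V = 9 * 2 = 18, not 20 — violated.
(2) Y + W + U = 2 + 3 + 9 = 14 — OK.
(3) 2 / 2 = 1, so 2 divides 2 — OK.
(4) V = Y = 2, not all different — violated.
(5) Y = 2, W = 3; distinct — OK.
(6) U = 9, V = 2; distinct — OK.

No — constraints 1 and 4 are not satisfied.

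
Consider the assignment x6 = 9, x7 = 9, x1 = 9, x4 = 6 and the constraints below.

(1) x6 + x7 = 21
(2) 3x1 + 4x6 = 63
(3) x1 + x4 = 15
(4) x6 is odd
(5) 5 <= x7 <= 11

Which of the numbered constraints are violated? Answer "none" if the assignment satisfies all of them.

(1) x6 + x7 = 9 + 9 = 18, not 21  false
(2) 3x1 + 4x6 = 3(9) + 4(9) = 63  true
(3) x1 + x4 = 9 + 6 = 15  true
(4) x6 = 9 is odd  true
(5) x7 = 9 lies in [5, 11]  true

No — constraint 1 is not satisfied.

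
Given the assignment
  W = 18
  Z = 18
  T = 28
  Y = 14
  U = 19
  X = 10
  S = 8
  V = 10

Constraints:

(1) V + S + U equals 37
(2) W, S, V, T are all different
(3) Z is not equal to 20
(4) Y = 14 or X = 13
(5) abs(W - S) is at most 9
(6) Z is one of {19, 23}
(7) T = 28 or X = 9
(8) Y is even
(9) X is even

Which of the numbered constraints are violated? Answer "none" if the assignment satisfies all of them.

(1) V + S + U = 10 + 8 + 19 = 37 — holds.
(2) values 18, 8, 10, 28 are pairwise distinct — holds.
(3) Z = 18, and 18 ≠ 20 — holds.
(4) Y = 14 = 14 (first disjunct) — holds.
(5) abs(18 - 8) = 10; 10 > 9, exceeds bound 9 — does not hold.
(6) Z = 18 is not in {19, 23} — does not hold.
(7) T = 28 = 28 (first disjunct) — holds.
(8) Y = 14 is even — holds.
(9) X = 10 is even — holds.

Constraints 5, 6 are violated.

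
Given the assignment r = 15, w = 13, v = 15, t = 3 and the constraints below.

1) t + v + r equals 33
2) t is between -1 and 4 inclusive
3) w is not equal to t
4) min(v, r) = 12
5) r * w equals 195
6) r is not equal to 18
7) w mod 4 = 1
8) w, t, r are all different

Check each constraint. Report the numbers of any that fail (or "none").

1) t + v + r = 3 + 15 + 15 = 33 — OK.
2) t = 3 lies in [-1, 4] — OK.
3) w = 13, t = 3; distinct — OK.
4) min(15, 15) = 15, not 12 — violated.
5) r * w = 15 * 13 = 195 — OK.
6) r = 15, and 15 ≠ 18 — OK.
7) 13 mod 4 = 1 — OK.
8) values 13, 3, 15 are pairwise distinct — OK.

No — constraint 4 is not satisfied.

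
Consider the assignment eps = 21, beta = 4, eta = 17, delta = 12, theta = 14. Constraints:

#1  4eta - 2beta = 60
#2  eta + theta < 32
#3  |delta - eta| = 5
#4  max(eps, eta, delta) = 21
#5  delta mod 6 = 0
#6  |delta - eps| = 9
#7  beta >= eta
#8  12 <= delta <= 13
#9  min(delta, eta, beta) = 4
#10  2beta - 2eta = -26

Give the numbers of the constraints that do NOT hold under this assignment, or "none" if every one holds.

#1 4eta - 2beta = 4(17) - 2(4) = 60  OK
#2 eta + theta = 17 + 14 = 31; 31 < 32  OK
#3 |12 - 17| = 5  OK
#4 max(21, 17, 12) = 21  OK
#5 12 mod 6 = 0  OK
#6 |12 - 21| = 9  OK
#7 beta = 4, eta = 17; 4 < 17 (want ≥)  FAIL
#8 delta = 12 lies in [12, 13]  OK
#9 min(12, 17, 4) = 4  OK
#10 2beta - 2eta = 2(4) - 2(17) = -26  OK

No — constraint 7 is not satisfied.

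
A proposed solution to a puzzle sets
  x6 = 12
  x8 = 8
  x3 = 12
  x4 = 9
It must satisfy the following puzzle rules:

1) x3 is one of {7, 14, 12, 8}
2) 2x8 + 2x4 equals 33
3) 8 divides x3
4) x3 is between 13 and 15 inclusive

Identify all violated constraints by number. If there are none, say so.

The assignment fails constraints 2, 3, and 4.

1) x3 = 12 is in {7, 14, 12, 8} — OK.
2) 2x8 + 2x4 = 2(8) + 2(9) = 34, not 33 — violated.
3) 12 = 8*1 + 4, so 8 does not divide 12 — violated.
4) x3 = 12 is outside [13, 15] — violated.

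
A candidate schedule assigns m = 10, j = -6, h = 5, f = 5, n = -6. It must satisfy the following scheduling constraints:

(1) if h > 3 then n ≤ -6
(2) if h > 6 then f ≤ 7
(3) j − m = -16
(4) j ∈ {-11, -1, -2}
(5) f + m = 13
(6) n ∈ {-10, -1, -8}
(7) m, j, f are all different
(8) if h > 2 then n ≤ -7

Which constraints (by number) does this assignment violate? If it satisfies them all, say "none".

Constraints 4, 5, 6, 8 are violated.

(1) h = 5 > 3, so we need n ≤ -6; n = -6 ≤ -6  OK
(2) h = 5, not > 6; antecedent false, conditional vacuously true  OK
(3) j − m = -6 − 10 = -16  OK
(4) j = -6 is not in {-11, -1, -2}  FAIL
(5) f + m = 5 + 10 = 15, not 13  FAIL
(6) n = -6 is not in {-10, -1, -8}  FAIL
(7) values 10, -6, 5 are pairwise distinct  OK
(8) h = 5 > 2, so we need n ≤ -7; but n = -6 > -7  FAIL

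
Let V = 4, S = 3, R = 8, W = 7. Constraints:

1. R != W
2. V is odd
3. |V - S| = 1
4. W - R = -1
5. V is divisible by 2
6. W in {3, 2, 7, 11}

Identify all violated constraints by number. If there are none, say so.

1. R = 8, W = 7; distinct — satisfied.
2. V = 4 is even — violated.
3. |4 - 3| = 1 — satisfied.
4. W - R = 7 - 8 = -1 — satisfied.
5. 4 / 2 = 2, so 2 divides 4 — satisfied.
6. W = 7 is in {3, 2, 7, 11} — satisfied.

Constraint 2 does not hold.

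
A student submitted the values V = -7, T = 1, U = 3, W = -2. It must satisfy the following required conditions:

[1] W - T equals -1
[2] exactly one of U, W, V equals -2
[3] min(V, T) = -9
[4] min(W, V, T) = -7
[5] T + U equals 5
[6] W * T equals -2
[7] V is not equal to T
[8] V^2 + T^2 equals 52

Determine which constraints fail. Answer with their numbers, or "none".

[1] W - T = -2 - 1 = -3, not -1  ✗
[2] U=3, W=-2, V=-7; 1 of them equals -2  ✓
[3] min(-7, 1) = -7, not -9  ✗
[4] min(-2, -7, 1) = -7  ✓
[5] T + U = 1 + 3 = 4, not 5  ✗
[6] W * T = -2 * 1 = -2  ✓
[7] V = -7, T = 1; distinct  ✓
[8] V^2 + T^2 = (-7)^2 + 1^2 = 49 + 1 = 50, not 52  ✗

No — constraints 1, 3, 5, 8 are not satisfied.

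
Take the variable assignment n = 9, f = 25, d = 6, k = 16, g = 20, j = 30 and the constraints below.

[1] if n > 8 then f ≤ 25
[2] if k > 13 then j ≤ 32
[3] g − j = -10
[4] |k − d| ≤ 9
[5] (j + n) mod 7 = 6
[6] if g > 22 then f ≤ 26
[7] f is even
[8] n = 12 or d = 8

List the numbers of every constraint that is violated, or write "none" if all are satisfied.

[1] n = 9 > 8, so we need f ≤ 25; f = 25 ≤ 25 — holds.
[2] k = 16 > 13, so we need j ≤ 32; j = 30 ≤ 32 — holds.
[3] g − j = 20 − 30 = -10 — holds.
[4] |16 − 6| = 10; 10 > 9, exceeds bound 9 — fails.
[5] j + n = 39; 39 mod 7 = 4, not 6 — fails.
[6] g = 20, not > 22; antecedent false, conditional vacuously true — holds.
[7] f = 25 is odd — fails.
[8] n = 9 ≠ 12 and d = 6 ≠ 8; both disjuncts false — fails.

Violated: 4, 5, 7, and 8.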